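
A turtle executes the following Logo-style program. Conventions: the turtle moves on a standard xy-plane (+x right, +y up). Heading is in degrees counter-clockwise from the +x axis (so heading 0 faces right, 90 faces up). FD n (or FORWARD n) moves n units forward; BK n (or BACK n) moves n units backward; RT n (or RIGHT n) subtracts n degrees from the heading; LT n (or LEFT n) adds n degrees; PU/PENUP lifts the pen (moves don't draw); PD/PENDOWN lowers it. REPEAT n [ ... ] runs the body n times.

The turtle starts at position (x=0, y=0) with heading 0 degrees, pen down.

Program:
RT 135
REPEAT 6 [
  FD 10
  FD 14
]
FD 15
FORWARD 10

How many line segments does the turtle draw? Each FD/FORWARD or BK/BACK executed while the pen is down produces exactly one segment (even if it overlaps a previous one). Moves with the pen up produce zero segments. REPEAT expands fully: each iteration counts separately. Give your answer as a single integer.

Answer: 14

Derivation:
Executing turtle program step by step:
Start: pos=(0,0), heading=0, pen down
RT 135: heading 0 -> 225
REPEAT 6 [
  -- iteration 1/6 --
  FD 10: (0,0) -> (-7.071,-7.071) [heading=225, draw]
  FD 14: (-7.071,-7.071) -> (-16.971,-16.971) [heading=225, draw]
  -- iteration 2/6 --
  FD 10: (-16.971,-16.971) -> (-24.042,-24.042) [heading=225, draw]
  FD 14: (-24.042,-24.042) -> (-33.941,-33.941) [heading=225, draw]
  -- iteration 3/6 --
  FD 10: (-33.941,-33.941) -> (-41.012,-41.012) [heading=225, draw]
  FD 14: (-41.012,-41.012) -> (-50.912,-50.912) [heading=225, draw]
  -- iteration 4/6 --
  FD 10: (-50.912,-50.912) -> (-57.983,-57.983) [heading=225, draw]
  FD 14: (-57.983,-57.983) -> (-67.882,-67.882) [heading=225, draw]
  -- iteration 5/6 --
  FD 10: (-67.882,-67.882) -> (-74.953,-74.953) [heading=225, draw]
  FD 14: (-74.953,-74.953) -> (-84.853,-84.853) [heading=225, draw]
  -- iteration 6/6 --
  FD 10: (-84.853,-84.853) -> (-91.924,-91.924) [heading=225, draw]
  FD 14: (-91.924,-91.924) -> (-101.823,-101.823) [heading=225, draw]
]
FD 15: (-101.823,-101.823) -> (-112.43,-112.43) [heading=225, draw]
FD 10: (-112.43,-112.43) -> (-119.501,-119.501) [heading=225, draw]
Final: pos=(-119.501,-119.501), heading=225, 14 segment(s) drawn
Segments drawn: 14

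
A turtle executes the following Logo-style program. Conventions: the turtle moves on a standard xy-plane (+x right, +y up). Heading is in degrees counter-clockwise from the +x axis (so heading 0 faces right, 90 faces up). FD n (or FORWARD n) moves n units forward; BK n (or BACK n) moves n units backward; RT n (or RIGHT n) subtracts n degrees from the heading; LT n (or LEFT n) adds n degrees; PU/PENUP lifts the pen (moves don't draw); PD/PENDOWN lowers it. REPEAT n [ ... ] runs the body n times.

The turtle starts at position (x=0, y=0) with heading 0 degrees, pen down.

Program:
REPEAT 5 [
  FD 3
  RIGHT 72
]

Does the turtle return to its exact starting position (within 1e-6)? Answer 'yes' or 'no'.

Executing turtle program step by step:
Start: pos=(0,0), heading=0, pen down
REPEAT 5 [
  -- iteration 1/5 --
  FD 3: (0,0) -> (3,0) [heading=0, draw]
  RT 72: heading 0 -> 288
  -- iteration 2/5 --
  FD 3: (3,0) -> (3.927,-2.853) [heading=288, draw]
  RT 72: heading 288 -> 216
  -- iteration 3/5 --
  FD 3: (3.927,-2.853) -> (1.5,-4.617) [heading=216, draw]
  RT 72: heading 216 -> 144
  -- iteration 4/5 --
  FD 3: (1.5,-4.617) -> (-0.927,-2.853) [heading=144, draw]
  RT 72: heading 144 -> 72
  -- iteration 5/5 --
  FD 3: (-0.927,-2.853) -> (0,0) [heading=72, draw]
  RT 72: heading 72 -> 0
]
Final: pos=(0,0), heading=0, 5 segment(s) drawn

Start position: (0, 0)
Final position: (0, 0)
Distance = 0; < 1e-6 -> CLOSED

Answer: yes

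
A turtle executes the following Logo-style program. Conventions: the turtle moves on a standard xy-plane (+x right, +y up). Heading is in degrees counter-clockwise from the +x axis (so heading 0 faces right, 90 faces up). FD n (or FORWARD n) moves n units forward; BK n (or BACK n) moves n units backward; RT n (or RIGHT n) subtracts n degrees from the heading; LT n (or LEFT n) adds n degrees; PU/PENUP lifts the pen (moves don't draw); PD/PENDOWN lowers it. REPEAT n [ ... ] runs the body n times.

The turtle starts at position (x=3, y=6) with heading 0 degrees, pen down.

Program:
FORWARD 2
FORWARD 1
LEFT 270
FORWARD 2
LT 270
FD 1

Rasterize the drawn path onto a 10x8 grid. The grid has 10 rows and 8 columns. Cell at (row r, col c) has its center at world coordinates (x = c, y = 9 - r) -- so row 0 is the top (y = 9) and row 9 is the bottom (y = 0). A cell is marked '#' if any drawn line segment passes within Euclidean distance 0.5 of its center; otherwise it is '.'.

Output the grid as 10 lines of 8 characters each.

Answer: ........
........
........
...####.
......#.
.....##.
........
........
........
........

Derivation:
Segment 0: (3,6) -> (5,6)
Segment 1: (5,6) -> (6,6)
Segment 2: (6,6) -> (6,4)
Segment 3: (6,4) -> (5,4)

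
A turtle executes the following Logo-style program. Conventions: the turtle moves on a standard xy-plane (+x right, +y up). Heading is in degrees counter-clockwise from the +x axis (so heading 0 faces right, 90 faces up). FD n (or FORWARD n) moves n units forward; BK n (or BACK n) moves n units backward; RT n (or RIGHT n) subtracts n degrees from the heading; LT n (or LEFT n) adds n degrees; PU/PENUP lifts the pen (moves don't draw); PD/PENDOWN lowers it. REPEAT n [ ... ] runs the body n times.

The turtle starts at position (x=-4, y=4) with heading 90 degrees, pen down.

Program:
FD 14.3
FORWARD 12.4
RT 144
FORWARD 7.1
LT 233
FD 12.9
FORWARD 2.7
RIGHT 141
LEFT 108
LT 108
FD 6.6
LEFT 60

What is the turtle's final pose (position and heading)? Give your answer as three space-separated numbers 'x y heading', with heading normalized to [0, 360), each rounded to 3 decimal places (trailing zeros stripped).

Executing turtle program step by step:
Start: pos=(-4,4), heading=90, pen down
FD 14.3: (-4,4) -> (-4,18.3) [heading=90, draw]
FD 12.4: (-4,18.3) -> (-4,30.7) [heading=90, draw]
RT 144: heading 90 -> 306
FD 7.1: (-4,30.7) -> (0.173,24.956) [heading=306, draw]
LT 233: heading 306 -> 179
FD 12.9: (0.173,24.956) -> (-12.725,25.181) [heading=179, draw]
FD 2.7: (-12.725,25.181) -> (-15.424,25.228) [heading=179, draw]
RT 141: heading 179 -> 38
LT 108: heading 38 -> 146
LT 108: heading 146 -> 254
FD 6.6: (-15.424,25.228) -> (-17.244,18.884) [heading=254, draw]
LT 60: heading 254 -> 314
Final: pos=(-17.244,18.884), heading=314, 6 segment(s) drawn

Answer: -17.244 18.884 314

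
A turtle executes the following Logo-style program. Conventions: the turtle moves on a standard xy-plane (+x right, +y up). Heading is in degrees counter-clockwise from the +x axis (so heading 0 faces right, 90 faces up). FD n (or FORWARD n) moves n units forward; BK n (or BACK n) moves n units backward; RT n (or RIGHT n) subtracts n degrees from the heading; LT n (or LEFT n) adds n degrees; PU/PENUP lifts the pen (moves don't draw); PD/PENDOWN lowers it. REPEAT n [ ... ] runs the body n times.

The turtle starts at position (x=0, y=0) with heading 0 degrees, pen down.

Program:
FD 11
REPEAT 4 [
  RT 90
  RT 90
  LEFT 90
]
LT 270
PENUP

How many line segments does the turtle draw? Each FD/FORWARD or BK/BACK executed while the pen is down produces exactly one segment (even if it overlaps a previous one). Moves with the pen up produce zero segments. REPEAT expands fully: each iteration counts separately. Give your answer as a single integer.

Answer: 1

Derivation:
Executing turtle program step by step:
Start: pos=(0,0), heading=0, pen down
FD 11: (0,0) -> (11,0) [heading=0, draw]
REPEAT 4 [
  -- iteration 1/4 --
  RT 90: heading 0 -> 270
  RT 90: heading 270 -> 180
  LT 90: heading 180 -> 270
  -- iteration 2/4 --
  RT 90: heading 270 -> 180
  RT 90: heading 180 -> 90
  LT 90: heading 90 -> 180
  -- iteration 3/4 --
  RT 90: heading 180 -> 90
  RT 90: heading 90 -> 0
  LT 90: heading 0 -> 90
  -- iteration 4/4 --
  RT 90: heading 90 -> 0
  RT 90: heading 0 -> 270
  LT 90: heading 270 -> 0
]
LT 270: heading 0 -> 270
PU: pen up
Final: pos=(11,0), heading=270, 1 segment(s) drawn
Segments drawn: 1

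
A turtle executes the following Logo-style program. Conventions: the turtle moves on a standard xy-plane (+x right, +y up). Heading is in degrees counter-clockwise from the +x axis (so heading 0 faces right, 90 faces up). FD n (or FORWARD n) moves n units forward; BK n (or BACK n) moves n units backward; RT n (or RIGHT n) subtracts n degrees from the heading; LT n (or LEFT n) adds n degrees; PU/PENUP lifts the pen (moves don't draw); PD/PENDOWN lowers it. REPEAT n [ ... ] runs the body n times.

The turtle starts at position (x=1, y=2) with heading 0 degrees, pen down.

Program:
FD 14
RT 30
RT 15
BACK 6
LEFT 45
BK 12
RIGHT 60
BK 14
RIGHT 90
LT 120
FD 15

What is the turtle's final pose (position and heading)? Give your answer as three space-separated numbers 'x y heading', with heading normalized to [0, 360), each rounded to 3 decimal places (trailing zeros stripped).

Answer: 4.748 10.867 330

Derivation:
Executing turtle program step by step:
Start: pos=(1,2), heading=0, pen down
FD 14: (1,2) -> (15,2) [heading=0, draw]
RT 30: heading 0 -> 330
RT 15: heading 330 -> 315
BK 6: (15,2) -> (10.757,6.243) [heading=315, draw]
LT 45: heading 315 -> 0
BK 12: (10.757,6.243) -> (-1.243,6.243) [heading=0, draw]
RT 60: heading 0 -> 300
BK 14: (-1.243,6.243) -> (-8.243,18.367) [heading=300, draw]
RT 90: heading 300 -> 210
LT 120: heading 210 -> 330
FD 15: (-8.243,18.367) -> (4.748,10.867) [heading=330, draw]
Final: pos=(4.748,10.867), heading=330, 5 segment(s) drawn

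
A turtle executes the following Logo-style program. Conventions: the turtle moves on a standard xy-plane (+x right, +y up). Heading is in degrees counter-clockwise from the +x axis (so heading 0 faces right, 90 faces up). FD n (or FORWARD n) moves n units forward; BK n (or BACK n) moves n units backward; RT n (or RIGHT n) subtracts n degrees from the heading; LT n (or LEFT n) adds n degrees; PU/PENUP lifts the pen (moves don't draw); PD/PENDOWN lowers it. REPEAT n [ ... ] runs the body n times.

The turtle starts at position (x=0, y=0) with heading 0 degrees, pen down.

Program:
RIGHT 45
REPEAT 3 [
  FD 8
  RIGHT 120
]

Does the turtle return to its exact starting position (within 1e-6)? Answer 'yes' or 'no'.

Executing turtle program step by step:
Start: pos=(0,0), heading=0, pen down
RT 45: heading 0 -> 315
REPEAT 3 [
  -- iteration 1/3 --
  FD 8: (0,0) -> (5.657,-5.657) [heading=315, draw]
  RT 120: heading 315 -> 195
  -- iteration 2/3 --
  FD 8: (5.657,-5.657) -> (-2.071,-7.727) [heading=195, draw]
  RT 120: heading 195 -> 75
  -- iteration 3/3 --
  FD 8: (-2.071,-7.727) -> (0,0) [heading=75, draw]
  RT 120: heading 75 -> 315
]
Final: pos=(0,0), heading=315, 3 segment(s) drawn

Start position: (0, 0)
Final position: (0, 0)
Distance = 0; < 1e-6 -> CLOSED

Answer: yes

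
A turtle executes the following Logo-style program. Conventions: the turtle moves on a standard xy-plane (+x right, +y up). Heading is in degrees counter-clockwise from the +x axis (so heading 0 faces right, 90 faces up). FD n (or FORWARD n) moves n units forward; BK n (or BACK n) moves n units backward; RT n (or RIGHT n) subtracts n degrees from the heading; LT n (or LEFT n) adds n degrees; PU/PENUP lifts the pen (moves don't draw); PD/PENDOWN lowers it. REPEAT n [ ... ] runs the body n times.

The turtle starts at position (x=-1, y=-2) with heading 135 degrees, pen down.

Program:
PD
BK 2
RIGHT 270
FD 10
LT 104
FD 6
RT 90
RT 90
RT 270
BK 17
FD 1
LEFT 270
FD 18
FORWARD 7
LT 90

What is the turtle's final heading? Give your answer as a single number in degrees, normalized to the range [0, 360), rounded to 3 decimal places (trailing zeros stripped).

Executing turtle program step by step:
Start: pos=(-1,-2), heading=135, pen down
PD: pen down
BK 2: (-1,-2) -> (0.414,-3.414) [heading=135, draw]
RT 270: heading 135 -> 225
FD 10: (0.414,-3.414) -> (-6.657,-10.485) [heading=225, draw]
LT 104: heading 225 -> 329
FD 6: (-6.657,-10.485) -> (-1.514,-13.576) [heading=329, draw]
RT 90: heading 329 -> 239
RT 90: heading 239 -> 149
RT 270: heading 149 -> 239
BK 17: (-1.514,-13.576) -> (7.242,0.996) [heading=239, draw]
FD 1: (7.242,0.996) -> (6.727,0.139) [heading=239, draw]
LT 270: heading 239 -> 149
FD 18: (6.727,0.139) -> (-8.702,9.41) [heading=149, draw]
FD 7: (-8.702,9.41) -> (-14.702,13.015) [heading=149, draw]
LT 90: heading 149 -> 239
Final: pos=(-14.702,13.015), heading=239, 7 segment(s) drawn

Answer: 239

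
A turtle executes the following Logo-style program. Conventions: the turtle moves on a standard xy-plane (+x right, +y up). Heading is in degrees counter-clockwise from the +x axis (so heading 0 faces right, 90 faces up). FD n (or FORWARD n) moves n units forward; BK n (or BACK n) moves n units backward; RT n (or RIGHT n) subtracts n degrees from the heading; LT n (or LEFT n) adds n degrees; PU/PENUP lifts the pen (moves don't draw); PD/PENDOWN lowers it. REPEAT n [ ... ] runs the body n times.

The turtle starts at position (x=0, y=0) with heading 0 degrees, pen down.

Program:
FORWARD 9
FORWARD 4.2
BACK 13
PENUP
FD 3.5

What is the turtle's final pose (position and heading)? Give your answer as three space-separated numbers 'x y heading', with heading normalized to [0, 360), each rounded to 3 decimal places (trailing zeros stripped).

Answer: 3.7 0 0

Derivation:
Executing turtle program step by step:
Start: pos=(0,0), heading=0, pen down
FD 9: (0,0) -> (9,0) [heading=0, draw]
FD 4.2: (9,0) -> (13.2,0) [heading=0, draw]
BK 13: (13.2,0) -> (0.2,0) [heading=0, draw]
PU: pen up
FD 3.5: (0.2,0) -> (3.7,0) [heading=0, move]
Final: pos=(3.7,0), heading=0, 3 segment(s) drawn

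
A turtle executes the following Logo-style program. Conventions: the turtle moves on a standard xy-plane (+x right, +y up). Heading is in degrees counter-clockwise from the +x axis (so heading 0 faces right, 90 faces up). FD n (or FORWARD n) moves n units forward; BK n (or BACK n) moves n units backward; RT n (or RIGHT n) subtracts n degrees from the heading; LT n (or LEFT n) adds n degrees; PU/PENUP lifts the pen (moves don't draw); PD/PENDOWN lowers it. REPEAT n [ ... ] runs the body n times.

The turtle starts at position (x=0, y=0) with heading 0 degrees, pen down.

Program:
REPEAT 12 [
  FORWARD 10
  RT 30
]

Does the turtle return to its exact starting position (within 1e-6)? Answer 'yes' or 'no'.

Executing turtle program step by step:
Start: pos=(0,0), heading=0, pen down
REPEAT 12 [
  -- iteration 1/12 --
  FD 10: (0,0) -> (10,0) [heading=0, draw]
  RT 30: heading 0 -> 330
  -- iteration 2/12 --
  FD 10: (10,0) -> (18.66,-5) [heading=330, draw]
  RT 30: heading 330 -> 300
  -- iteration 3/12 --
  FD 10: (18.66,-5) -> (23.66,-13.66) [heading=300, draw]
  RT 30: heading 300 -> 270
  -- iteration 4/12 --
  FD 10: (23.66,-13.66) -> (23.66,-23.66) [heading=270, draw]
  RT 30: heading 270 -> 240
  -- iteration 5/12 --
  FD 10: (23.66,-23.66) -> (18.66,-32.321) [heading=240, draw]
  RT 30: heading 240 -> 210
  -- iteration 6/12 --
  FD 10: (18.66,-32.321) -> (10,-37.321) [heading=210, draw]
  RT 30: heading 210 -> 180
  -- iteration 7/12 --
  FD 10: (10,-37.321) -> (0,-37.321) [heading=180, draw]
  RT 30: heading 180 -> 150
  -- iteration 8/12 --
  FD 10: (0,-37.321) -> (-8.66,-32.321) [heading=150, draw]
  RT 30: heading 150 -> 120
  -- iteration 9/12 --
  FD 10: (-8.66,-32.321) -> (-13.66,-23.66) [heading=120, draw]
  RT 30: heading 120 -> 90
  -- iteration 10/12 --
  FD 10: (-13.66,-23.66) -> (-13.66,-13.66) [heading=90, draw]
  RT 30: heading 90 -> 60
  -- iteration 11/12 --
  FD 10: (-13.66,-13.66) -> (-8.66,-5) [heading=60, draw]
  RT 30: heading 60 -> 30
  -- iteration 12/12 --
  FD 10: (-8.66,-5) -> (0,0) [heading=30, draw]
  RT 30: heading 30 -> 0
]
Final: pos=(0,0), heading=0, 12 segment(s) drawn

Start position: (0, 0)
Final position: (0, 0)
Distance = 0; < 1e-6 -> CLOSED

Answer: yes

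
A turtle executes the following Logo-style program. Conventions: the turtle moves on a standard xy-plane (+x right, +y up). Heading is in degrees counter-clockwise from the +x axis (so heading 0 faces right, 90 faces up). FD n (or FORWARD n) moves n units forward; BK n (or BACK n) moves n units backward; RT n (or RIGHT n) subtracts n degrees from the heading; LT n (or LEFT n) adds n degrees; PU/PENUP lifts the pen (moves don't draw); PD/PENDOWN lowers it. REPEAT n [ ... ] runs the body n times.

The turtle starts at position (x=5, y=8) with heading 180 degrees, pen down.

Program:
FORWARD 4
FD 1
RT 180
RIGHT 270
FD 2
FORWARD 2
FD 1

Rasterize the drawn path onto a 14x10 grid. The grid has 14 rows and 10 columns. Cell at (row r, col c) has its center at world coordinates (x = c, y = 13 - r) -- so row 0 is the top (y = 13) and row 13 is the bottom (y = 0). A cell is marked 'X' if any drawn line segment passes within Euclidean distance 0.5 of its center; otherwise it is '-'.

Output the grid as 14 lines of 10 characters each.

Segment 0: (5,8) -> (1,8)
Segment 1: (1,8) -> (0,8)
Segment 2: (0,8) -> (-0,10)
Segment 3: (-0,10) -> (-0,12)
Segment 4: (-0,12) -> (-0,13)

Answer: X---------
X---------
X---------
X---------
X---------
XXXXXX----
----------
----------
----------
----------
----------
----------
----------
----------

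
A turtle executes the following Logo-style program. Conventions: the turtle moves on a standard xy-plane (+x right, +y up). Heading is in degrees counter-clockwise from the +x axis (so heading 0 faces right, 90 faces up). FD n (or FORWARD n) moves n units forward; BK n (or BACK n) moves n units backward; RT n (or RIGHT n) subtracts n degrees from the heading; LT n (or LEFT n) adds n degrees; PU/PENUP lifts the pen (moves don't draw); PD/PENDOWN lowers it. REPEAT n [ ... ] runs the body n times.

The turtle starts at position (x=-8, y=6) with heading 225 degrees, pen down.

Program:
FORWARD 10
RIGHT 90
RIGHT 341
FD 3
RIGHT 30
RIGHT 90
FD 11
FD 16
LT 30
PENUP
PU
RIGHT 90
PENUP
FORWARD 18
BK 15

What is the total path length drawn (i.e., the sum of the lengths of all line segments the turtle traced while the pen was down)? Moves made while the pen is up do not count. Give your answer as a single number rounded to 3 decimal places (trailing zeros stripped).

Executing turtle program step by step:
Start: pos=(-8,6), heading=225, pen down
FD 10: (-8,6) -> (-15.071,-1.071) [heading=225, draw]
RT 90: heading 225 -> 135
RT 341: heading 135 -> 154
FD 3: (-15.071,-1.071) -> (-17.767,0.244) [heading=154, draw]
RT 30: heading 154 -> 124
RT 90: heading 124 -> 34
FD 11: (-17.767,0.244) -> (-8.648,6.395) [heading=34, draw]
FD 16: (-8.648,6.395) -> (4.617,15.342) [heading=34, draw]
LT 30: heading 34 -> 64
PU: pen up
PU: pen up
RT 90: heading 64 -> 334
PU: pen up
FD 18: (4.617,15.342) -> (20.795,7.452) [heading=334, move]
BK 15: (20.795,7.452) -> (7.313,14.027) [heading=334, move]
Final: pos=(7.313,14.027), heading=334, 4 segment(s) drawn

Segment lengths:
  seg 1: (-8,6) -> (-15.071,-1.071), length = 10
  seg 2: (-15.071,-1.071) -> (-17.767,0.244), length = 3
  seg 3: (-17.767,0.244) -> (-8.648,6.395), length = 11
  seg 4: (-8.648,6.395) -> (4.617,15.342), length = 16
Total = 40

Answer: 40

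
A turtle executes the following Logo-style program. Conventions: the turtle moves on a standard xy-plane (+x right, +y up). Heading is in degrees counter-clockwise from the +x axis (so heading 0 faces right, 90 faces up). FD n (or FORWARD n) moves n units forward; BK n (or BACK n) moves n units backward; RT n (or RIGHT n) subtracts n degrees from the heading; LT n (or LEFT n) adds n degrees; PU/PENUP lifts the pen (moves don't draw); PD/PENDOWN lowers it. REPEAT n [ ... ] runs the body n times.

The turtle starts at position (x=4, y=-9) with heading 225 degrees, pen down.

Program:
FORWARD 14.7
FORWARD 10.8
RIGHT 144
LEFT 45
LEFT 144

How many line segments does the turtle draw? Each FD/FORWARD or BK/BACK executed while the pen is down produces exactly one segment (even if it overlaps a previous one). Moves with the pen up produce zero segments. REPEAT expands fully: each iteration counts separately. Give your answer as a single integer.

Executing turtle program step by step:
Start: pos=(4,-9), heading=225, pen down
FD 14.7: (4,-9) -> (-6.394,-19.394) [heading=225, draw]
FD 10.8: (-6.394,-19.394) -> (-14.031,-27.031) [heading=225, draw]
RT 144: heading 225 -> 81
LT 45: heading 81 -> 126
LT 144: heading 126 -> 270
Final: pos=(-14.031,-27.031), heading=270, 2 segment(s) drawn
Segments drawn: 2

Answer: 2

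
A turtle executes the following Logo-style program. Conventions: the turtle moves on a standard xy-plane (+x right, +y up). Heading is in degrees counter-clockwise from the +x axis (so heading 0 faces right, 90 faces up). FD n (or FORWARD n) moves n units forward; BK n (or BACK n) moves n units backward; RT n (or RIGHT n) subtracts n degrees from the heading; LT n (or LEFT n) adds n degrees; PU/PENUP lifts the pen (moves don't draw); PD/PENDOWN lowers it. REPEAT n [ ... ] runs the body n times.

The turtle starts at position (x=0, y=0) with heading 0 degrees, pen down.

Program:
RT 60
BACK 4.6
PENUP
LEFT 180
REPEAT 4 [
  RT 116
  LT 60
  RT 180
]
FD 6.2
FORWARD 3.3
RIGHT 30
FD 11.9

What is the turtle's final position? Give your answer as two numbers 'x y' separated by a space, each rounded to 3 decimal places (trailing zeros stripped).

Executing turtle program step by step:
Start: pos=(0,0), heading=0, pen down
RT 60: heading 0 -> 300
BK 4.6: (0,0) -> (-2.3,3.984) [heading=300, draw]
PU: pen up
LT 180: heading 300 -> 120
REPEAT 4 [
  -- iteration 1/4 --
  RT 116: heading 120 -> 4
  LT 60: heading 4 -> 64
  RT 180: heading 64 -> 244
  -- iteration 2/4 --
  RT 116: heading 244 -> 128
  LT 60: heading 128 -> 188
  RT 180: heading 188 -> 8
  -- iteration 3/4 --
  RT 116: heading 8 -> 252
  LT 60: heading 252 -> 312
  RT 180: heading 312 -> 132
  -- iteration 4/4 --
  RT 116: heading 132 -> 16
  LT 60: heading 16 -> 76
  RT 180: heading 76 -> 256
]
FD 6.2: (-2.3,3.984) -> (-3.8,-2.032) [heading=256, move]
FD 3.3: (-3.8,-2.032) -> (-4.598,-5.234) [heading=256, move]
RT 30: heading 256 -> 226
FD 11.9: (-4.598,-5.234) -> (-12.865,-13.794) [heading=226, move]
Final: pos=(-12.865,-13.794), heading=226, 1 segment(s) drawn

Answer: -12.865 -13.794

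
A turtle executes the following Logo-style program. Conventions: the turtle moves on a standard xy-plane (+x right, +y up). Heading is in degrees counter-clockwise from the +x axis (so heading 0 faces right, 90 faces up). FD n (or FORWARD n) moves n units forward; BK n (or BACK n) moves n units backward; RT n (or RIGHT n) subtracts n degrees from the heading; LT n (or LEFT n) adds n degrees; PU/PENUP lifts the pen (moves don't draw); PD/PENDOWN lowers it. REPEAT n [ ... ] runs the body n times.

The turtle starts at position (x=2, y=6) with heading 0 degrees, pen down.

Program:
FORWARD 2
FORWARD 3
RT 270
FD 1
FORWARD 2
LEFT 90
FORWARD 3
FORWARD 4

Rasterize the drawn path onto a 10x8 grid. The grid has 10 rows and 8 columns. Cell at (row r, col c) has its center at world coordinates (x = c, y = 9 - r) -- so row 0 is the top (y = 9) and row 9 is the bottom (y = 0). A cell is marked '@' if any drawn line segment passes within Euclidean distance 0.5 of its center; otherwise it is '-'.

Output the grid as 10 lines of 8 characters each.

Segment 0: (2,6) -> (4,6)
Segment 1: (4,6) -> (7,6)
Segment 2: (7,6) -> (7,7)
Segment 3: (7,7) -> (7,9)
Segment 4: (7,9) -> (4,9)
Segment 5: (4,9) -> (0,9)

Answer: @@@@@@@@
-------@
-------@
--@@@@@@
--------
--------
--------
--------
--------
--------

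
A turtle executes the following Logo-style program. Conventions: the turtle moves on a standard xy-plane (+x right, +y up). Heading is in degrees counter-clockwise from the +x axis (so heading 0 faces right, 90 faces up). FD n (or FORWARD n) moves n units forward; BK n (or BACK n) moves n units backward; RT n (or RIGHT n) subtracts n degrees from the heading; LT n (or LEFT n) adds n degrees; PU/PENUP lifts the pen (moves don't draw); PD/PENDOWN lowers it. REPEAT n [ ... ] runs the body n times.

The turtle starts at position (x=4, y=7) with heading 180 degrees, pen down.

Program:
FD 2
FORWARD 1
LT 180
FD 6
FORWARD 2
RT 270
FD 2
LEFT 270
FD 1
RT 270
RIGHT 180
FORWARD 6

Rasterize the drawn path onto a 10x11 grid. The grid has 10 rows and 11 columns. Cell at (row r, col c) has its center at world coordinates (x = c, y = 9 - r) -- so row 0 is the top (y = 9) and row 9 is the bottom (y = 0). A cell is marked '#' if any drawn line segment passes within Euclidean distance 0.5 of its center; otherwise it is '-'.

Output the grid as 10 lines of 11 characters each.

Segment 0: (4,7) -> (2,7)
Segment 1: (2,7) -> (1,7)
Segment 2: (1,7) -> (7,7)
Segment 3: (7,7) -> (9,7)
Segment 4: (9,7) -> (9,9)
Segment 5: (9,9) -> (10,9)
Segment 6: (10,9) -> (10,3)

Answer: ---------##
---------##
-##########
----------#
----------#
----------#
----------#
-----------
-----------
-----------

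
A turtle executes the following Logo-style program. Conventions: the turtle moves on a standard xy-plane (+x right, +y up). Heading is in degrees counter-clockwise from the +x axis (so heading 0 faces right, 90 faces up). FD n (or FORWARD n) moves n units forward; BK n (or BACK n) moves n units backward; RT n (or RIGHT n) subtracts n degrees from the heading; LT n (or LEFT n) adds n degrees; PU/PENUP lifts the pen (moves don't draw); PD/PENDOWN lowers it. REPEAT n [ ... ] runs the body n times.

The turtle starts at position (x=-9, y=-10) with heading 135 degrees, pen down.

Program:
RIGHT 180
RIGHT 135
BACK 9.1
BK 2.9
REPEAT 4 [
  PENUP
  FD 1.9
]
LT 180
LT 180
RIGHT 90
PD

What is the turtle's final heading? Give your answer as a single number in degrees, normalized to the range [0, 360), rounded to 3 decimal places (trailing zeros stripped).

Answer: 90

Derivation:
Executing turtle program step by step:
Start: pos=(-9,-10), heading=135, pen down
RT 180: heading 135 -> 315
RT 135: heading 315 -> 180
BK 9.1: (-9,-10) -> (0.1,-10) [heading=180, draw]
BK 2.9: (0.1,-10) -> (3,-10) [heading=180, draw]
REPEAT 4 [
  -- iteration 1/4 --
  PU: pen up
  FD 1.9: (3,-10) -> (1.1,-10) [heading=180, move]
  -- iteration 2/4 --
  PU: pen up
  FD 1.9: (1.1,-10) -> (-0.8,-10) [heading=180, move]
  -- iteration 3/4 --
  PU: pen up
  FD 1.9: (-0.8,-10) -> (-2.7,-10) [heading=180, move]
  -- iteration 4/4 --
  PU: pen up
  FD 1.9: (-2.7,-10) -> (-4.6,-10) [heading=180, move]
]
LT 180: heading 180 -> 0
LT 180: heading 0 -> 180
RT 90: heading 180 -> 90
PD: pen down
Final: pos=(-4.6,-10), heading=90, 2 segment(s) drawn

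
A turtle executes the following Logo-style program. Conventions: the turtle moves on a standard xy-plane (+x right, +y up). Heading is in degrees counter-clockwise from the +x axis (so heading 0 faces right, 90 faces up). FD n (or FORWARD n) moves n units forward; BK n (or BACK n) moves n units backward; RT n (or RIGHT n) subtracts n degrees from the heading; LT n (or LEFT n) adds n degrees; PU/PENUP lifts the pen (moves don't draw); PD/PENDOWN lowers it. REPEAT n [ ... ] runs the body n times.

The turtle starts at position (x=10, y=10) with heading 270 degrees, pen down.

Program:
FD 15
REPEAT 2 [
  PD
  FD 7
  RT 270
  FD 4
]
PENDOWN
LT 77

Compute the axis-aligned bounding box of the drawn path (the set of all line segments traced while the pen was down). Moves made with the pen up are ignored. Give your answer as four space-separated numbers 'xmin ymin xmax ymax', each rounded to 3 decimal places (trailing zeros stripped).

Executing turtle program step by step:
Start: pos=(10,10), heading=270, pen down
FD 15: (10,10) -> (10,-5) [heading=270, draw]
REPEAT 2 [
  -- iteration 1/2 --
  PD: pen down
  FD 7: (10,-5) -> (10,-12) [heading=270, draw]
  RT 270: heading 270 -> 0
  FD 4: (10,-12) -> (14,-12) [heading=0, draw]
  -- iteration 2/2 --
  PD: pen down
  FD 7: (14,-12) -> (21,-12) [heading=0, draw]
  RT 270: heading 0 -> 90
  FD 4: (21,-12) -> (21,-8) [heading=90, draw]
]
PD: pen down
LT 77: heading 90 -> 167
Final: pos=(21,-8), heading=167, 5 segment(s) drawn

Segment endpoints: x in {10, 10, 10, 14, 21}, y in {-12, -8, -5, 10}
xmin=10, ymin=-12, xmax=21, ymax=10

Answer: 10 -12 21 10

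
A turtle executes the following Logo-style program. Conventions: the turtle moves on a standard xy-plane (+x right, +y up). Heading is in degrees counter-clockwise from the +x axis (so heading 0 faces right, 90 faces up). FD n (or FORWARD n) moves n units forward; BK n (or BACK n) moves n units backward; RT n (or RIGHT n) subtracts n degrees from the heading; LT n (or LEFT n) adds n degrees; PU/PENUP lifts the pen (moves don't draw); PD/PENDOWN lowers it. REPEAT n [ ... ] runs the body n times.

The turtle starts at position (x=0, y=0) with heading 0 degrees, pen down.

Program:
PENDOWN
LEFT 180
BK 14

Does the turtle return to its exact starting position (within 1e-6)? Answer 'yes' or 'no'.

Executing turtle program step by step:
Start: pos=(0,0), heading=0, pen down
PD: pen down
LT 180: heading 0 -> 180
BK 14: (0,0) -> (14,0) [heading=180, draw]
Final: pos=(14,0), heading=180, 1 segment(s) drawn

Start position: (0, 0)
Final position: (14, 0)
Distance = 14; >= 1e-6 -> NOT closed

Answer: no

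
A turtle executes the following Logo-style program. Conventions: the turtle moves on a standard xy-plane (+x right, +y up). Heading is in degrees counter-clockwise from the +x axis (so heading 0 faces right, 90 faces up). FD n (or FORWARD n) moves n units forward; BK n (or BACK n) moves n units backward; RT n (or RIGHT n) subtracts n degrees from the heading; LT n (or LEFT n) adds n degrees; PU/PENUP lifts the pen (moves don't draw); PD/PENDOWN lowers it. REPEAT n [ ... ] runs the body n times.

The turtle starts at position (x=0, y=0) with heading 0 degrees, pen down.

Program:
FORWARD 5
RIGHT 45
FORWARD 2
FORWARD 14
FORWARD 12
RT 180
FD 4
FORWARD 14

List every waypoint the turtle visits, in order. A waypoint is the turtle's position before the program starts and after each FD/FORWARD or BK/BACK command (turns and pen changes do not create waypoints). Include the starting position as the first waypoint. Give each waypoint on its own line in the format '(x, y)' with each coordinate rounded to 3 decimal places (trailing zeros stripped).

Executing turtle program step by step:
Start: pos=(0,0), heading=0, pen down
FD 5: (0,0) -> (5,0) [heading=0, draw]
RT 45: heading 0 -> 315
FD 2: (5,0) -> (6.414,-1.414) [heading=315, draw]
FD 14: (6.414,-1.414) -> (16.314,-11.314) [heading=315, draw]
FD 12: (16.314,-11.314) -> (24.799,-19.799) [heading=315, draw]
RT 180: heading 315 -> 135
FD 4: (24.799,-19.799) -> (21.971,-16.971) [heading=135, draw]
FD 14: (21.971,-16.971) -> (12.071,-7.071) [heading=135, draw]
Final: pos=(12.071,-7.071), heading=135, 6 segment(s) drawn
Waypoints (7 total):
(0, 0)
(5, 0)
(6.414, -1.414)
(16.314, -11.314)
(24.799, -19.799)
(21.971, -16.971)
(12.071, -7.071)

Answer: (0, 0)
(5, 0)
(6.414, -1.414)
(16.314, -11.314)
(24.799, -19.799)
(21.971, -16.971)
(12.071, -7.071)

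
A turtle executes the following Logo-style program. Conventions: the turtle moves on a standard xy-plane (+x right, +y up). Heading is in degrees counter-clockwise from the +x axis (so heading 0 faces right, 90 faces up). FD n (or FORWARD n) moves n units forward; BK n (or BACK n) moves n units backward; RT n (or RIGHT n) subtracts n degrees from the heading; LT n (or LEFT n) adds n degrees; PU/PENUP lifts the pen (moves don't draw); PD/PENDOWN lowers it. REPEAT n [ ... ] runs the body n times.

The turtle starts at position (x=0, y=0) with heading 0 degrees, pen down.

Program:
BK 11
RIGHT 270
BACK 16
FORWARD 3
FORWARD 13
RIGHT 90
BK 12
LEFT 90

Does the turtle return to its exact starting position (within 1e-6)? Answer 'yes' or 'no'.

Answer: no

Derivation:
Executing turtle program step by step:
Start: pos=(0,0), heading=0, pen down
BK 11: (0,0) -> (-11,0) [heading=0, draw]
RT 270: heading 0 -> 90
BK 16: (-11,0) -> (-11,-16) [heading=90, draw]
FD 3: (-11,-16) -> (-11,-13) [heading=90, draw]
FD 13: (-11,-13) -> (-11,0) [heading=90, draw]
RT 90: heading 90 -> 0
BK 12: (-11,0) -> (-23,0) [heading=0, draw]
LT 90: heading 0 -> 90
Final: pos=(-23,0), heading=90, 5 segment(s) drawn

Start position: (0, 0)
Final position: (-23, 0)
Distance = 23; >= 1e-6 -> NOT closed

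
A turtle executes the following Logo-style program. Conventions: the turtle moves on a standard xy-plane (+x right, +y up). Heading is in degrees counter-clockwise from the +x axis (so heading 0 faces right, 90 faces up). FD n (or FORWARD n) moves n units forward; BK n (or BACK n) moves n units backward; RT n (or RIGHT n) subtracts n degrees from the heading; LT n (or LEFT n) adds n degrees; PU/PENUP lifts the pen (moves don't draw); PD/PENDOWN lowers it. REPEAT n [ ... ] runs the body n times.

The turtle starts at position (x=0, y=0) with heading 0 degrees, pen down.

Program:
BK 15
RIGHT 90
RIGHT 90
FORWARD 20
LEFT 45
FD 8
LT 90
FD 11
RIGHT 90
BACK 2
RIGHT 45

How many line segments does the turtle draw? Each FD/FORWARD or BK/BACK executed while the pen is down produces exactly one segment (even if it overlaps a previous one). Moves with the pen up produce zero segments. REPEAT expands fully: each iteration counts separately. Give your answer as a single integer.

Answer: 5

Derivation:
Executing turtle program step by step:
Start: pos=(0,0), heading=0, pen down
BK 15: (0,0) -> (-15,0) [heading=0, draw]
RT 90: heading 0 -> 270
RT 90: heading 270 -> 180
FD 20: (-15,0) -> (-35,0) [heading=180, draw]
LT 45: heading 180 -> 225
FD 8: (-35,0) -> (-40.657,-5.657) [heading=225, draw]
LT 90: heading 225 -> 315
FD 11: (-40.657,-5.657) -> (-32.879,-13.435) [heading=315, draw]
RT 90: heading 315 -> 225
BK 2: (-32.879,-13.435) -> (-31.464,-12.021) [heading=225, draw]
RT 45: heading 225 -> 180
Final: pos=(-31.464,-12.021), heading=180, 5 segment(s) drawn
Segments drawn: 5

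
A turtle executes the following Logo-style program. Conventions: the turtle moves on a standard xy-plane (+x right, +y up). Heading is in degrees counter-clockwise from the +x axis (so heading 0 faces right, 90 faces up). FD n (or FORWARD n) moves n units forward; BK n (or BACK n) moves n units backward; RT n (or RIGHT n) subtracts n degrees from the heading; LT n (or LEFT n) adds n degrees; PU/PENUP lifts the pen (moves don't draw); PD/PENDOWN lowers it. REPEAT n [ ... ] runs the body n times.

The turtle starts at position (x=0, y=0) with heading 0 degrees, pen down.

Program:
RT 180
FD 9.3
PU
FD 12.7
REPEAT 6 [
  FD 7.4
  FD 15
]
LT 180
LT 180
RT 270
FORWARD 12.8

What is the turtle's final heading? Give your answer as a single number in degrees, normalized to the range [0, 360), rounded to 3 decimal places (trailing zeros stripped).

Executing turtle program step by step:
Start: pos=(0,0), heading=0, pen down
RT 180: heading 0 -> 180
FD 9.3: (0,0) -> (-9.3,0) [heading=180, draw]
PU: pen up
FD 12.7: (-9.3,0) -> (-22,0) [heading=180, move]
REPEAT 6 [
  -- iteration 1/6 --
  FD 7.4: (-22,0) -> (-29.4,0) [heading=180, move]
  FD 15: (-29.4,0) -> (-44.4,0) [heading=180, move]
  -- iteration 2/6 --
  FD 7.4: (-44.4,0) -> (-51.8,0) [heading=180, move]
  FD 15: (-51.8,0) -> (-66.8,0) [heading=180, move]
  -- iteration 3/6 --
  FD 7.4: (-66.8,0) -> (-74.2,0) [heading=180, move]
  FD 15: (-74.2,0) -> (-89.2,0) [heading=180, move]
  -- iteration 4/6 --
  FD 7.4: (-89.2,0) -> (-96.6,0) [heading=180, move]
  FD 15: (-96.6,0) -> (-111.6,0) [heading=180, move]
  -- iteration 5/6 --
  FD 7.4: (-111.6,0) -> (-119,0) [heading=180, move]
  FD 15: (-119,0) -> (-134,0) [heading=180, move]
  -- iteration 6/6 --
  FD 7.4: (-134,0) -> (-141.4,0) [heading=180, move]
  FD 15: (-141.4,0) -> (-156.4,0) [heading=180, move]
]
LT 180: heading 180 -> 0
LT 180: heading 0 -> 180
RT 270: heading 180 -> 270
FD 12.8: (-156.4,0) -> (-156.4,-12.8) [heading=270, move]
Final: pos=(-156.4,-12.8), heading=270, 1 segment(s) drawn

Answer: 270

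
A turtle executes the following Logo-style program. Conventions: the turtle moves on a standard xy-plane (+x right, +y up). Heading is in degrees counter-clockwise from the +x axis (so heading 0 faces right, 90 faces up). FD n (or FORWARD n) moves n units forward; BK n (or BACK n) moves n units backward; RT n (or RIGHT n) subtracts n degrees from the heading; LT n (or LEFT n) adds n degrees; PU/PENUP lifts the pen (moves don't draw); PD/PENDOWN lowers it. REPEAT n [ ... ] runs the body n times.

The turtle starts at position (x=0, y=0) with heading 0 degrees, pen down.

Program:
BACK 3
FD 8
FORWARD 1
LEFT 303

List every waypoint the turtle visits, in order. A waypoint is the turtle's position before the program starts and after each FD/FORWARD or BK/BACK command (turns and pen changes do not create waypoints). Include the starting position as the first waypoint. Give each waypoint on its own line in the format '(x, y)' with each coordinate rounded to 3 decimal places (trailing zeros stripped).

Executing turtle program step by step:
Start: pos=(0,0), heading=0, pen down
BK 3: (0,0) -> (-3,0) [heading=0, draw]
FD 8: (-3,0) -> (5,0) [heading=0, draw]
FD 1: (5,0) -> (6,0) [heading=0, draw]
LT 303: heading 0 -> 303
Final: pos=(6,0), heading=303, 3 segment(s) drawn
Waypoints (4 total):
(0, 0)
(-3, 0)
(5, 0)
(6, 0)

Answer: (0, 0)
(-3, 0)
(5, 0)
(6, 0)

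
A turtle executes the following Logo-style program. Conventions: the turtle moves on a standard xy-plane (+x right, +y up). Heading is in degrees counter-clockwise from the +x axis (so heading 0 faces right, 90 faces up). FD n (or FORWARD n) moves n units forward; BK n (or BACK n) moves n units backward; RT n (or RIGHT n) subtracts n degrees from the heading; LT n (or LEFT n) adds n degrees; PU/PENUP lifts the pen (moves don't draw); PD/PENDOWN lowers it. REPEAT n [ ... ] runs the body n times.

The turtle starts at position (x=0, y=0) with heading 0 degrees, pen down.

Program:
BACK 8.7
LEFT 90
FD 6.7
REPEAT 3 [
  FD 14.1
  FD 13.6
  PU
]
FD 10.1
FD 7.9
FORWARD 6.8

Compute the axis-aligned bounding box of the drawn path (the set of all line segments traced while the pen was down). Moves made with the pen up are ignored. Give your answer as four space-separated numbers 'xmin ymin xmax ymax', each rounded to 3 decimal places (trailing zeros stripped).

Executing turtle program step by step:
Start: pos=(0,0), heading=0, pen down
BK 8.7: (0,0) -> (-8.7,0) [heading=0, draw]
LT 90: heading 0 -> 90
FD 6.7: (-8.7,0) -> (-8.7,6.7) [heading=90, draw]
REPEAT 3 [
  -- iteration 1/3 --
  FD 14.1: (-8.7,6.7) -> (-8.7,20.8) [heading=90, draw]
  FD 13.6: (-8.7,20.8) -> (-8.7,34.4) [heading=90, draw]
  PU: pen up
  -- iteration 2/3 --
  FD 14.1: (-8.7,34.4) -> (-8.7,48.5) [heading=90, move]
  FD 13.6: (-8.7,48.5) -> (-8.7,62.1) [heading=90, move]
  PU: pen up
  -- iteration 3/3 --
  FD 14.1: (-8.7,62.1) -> (-8.7,76.2) [heading=90, move]
  FD 13.6: (-8.7,76.2) -> (-8.7,89.8) [heading=90, move]
  PU: pen up
]
FD 10.1: (-8.7,89.8) -> (-8.7,99.9) [heading=90, move]
FD 7.9: (-8.7,99.9) -> (-8.7,107.8) [heading=90, move]
FD 6.8: (-8.7,107.8) -> (-8.7,114.6) [heading=90, move]
Final: pos=(-8.7,114.6), heading=90, 4 segment(s) drawn

Segment endpoints: x in {-8.7, 0}, y in {0, 6.7, 20.8, 34.4}
xmin=-8.7, ymin=0, xmax=0, ymax=34.4

Answer: -8.7 0 0 34.4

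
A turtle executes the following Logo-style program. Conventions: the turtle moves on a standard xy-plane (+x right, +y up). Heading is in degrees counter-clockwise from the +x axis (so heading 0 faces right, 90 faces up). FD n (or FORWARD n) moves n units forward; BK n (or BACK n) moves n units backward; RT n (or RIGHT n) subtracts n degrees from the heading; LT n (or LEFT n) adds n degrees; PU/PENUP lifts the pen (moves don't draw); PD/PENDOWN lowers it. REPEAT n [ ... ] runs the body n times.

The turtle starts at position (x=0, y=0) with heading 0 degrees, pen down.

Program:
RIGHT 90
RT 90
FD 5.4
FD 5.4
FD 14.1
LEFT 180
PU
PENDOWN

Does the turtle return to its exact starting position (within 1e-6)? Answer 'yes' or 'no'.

Executing turtle program step by step:
Start: pos=(0,0), heading=0, pen down
RT 90: heading 0 -> 270
RT 90: heading 270 -> 180
FD 5.4: (0,0) -> (-5.4,0) [heading=180, draw]
FD 5.4: (-5.4,0) -> (-10.8,0) [heading=180, draw]
FD 14.1: (-10.8,0) -> (-24.9,0) [heading=180, draw]
LT 180: heading 180 -> 0
PU: pen up
PD: pen down
Final: pos=(-24.9,0), heading=0, 3 segment(s) drawn

Start position: (0, 0)
Final position: (-24.9, 0)
Distance = 24.9; >= 1e-6 -> NOT closed

Answer: no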